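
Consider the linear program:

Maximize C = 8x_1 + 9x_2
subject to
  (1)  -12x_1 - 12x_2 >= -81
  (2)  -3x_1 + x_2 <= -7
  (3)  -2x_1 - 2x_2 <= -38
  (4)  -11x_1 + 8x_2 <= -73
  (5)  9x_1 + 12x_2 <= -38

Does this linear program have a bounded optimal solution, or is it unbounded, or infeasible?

Constraints -12x_1 - 12x_2 ≥ -81 and -2x_1 - 2x_2 ≤ -38 have parallel boundaries but demand opposite sides — no point can satisfy both, so the region is empty.

infeasible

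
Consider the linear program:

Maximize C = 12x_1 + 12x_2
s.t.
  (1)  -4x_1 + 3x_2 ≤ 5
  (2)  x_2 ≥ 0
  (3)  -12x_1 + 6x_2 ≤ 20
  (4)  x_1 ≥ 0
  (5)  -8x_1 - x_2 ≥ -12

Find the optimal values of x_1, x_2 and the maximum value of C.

Feasible corners and C = 12x_1 + 12x_2:
  (0, 5/3) → C = 20
  (31/28, 22/7) → C = 51
  (0, 0) → C = 0
  (3/2, 0) → C = 18

The binding constraints are -4x_1 + 3x_2 = 5 and -8x_1 - x_2 = -12.
Solving simultaneously gives x_1 = 31/28, x_2 = 22/7.

x_1 = 31/28, x_2 = 22/7, maximum C = 51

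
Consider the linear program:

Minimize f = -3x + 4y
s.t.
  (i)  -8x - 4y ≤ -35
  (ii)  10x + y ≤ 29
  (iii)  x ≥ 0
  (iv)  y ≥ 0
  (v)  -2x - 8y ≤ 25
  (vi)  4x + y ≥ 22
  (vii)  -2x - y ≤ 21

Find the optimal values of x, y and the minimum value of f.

x = 7/6, y = 52/3, minimum f = 395/6

The optimum lies where 10x + y = 29 and 4x + y = 22.
Solving simultaneously gives x = 7/6, y = 52/3.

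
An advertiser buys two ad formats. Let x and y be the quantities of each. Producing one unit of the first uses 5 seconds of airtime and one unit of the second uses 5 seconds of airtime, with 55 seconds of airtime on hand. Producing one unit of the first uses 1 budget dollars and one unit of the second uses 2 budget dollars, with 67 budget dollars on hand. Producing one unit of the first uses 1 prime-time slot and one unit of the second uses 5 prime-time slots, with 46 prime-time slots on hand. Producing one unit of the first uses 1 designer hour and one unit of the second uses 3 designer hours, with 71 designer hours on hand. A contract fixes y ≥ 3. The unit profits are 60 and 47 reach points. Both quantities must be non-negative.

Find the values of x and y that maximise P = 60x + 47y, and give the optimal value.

x = 8, y = 3, maximum P = 621

Vertices and P = 60x + 47y:
  (0, 46/5) → P = 2162/5
  (0, 3) → P = 141
  (9/4, 35/4) → P = 2185/4
  (8, 3) → P = 621

The optimum lies where 5x + 5y = 55 and y = 3.
Solving simultaneously gives x = 8, y = 3.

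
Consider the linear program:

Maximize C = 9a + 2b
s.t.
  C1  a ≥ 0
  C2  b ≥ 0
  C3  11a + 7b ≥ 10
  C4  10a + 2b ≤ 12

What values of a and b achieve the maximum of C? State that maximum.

a = 0, b = 6, maximum C = 12

Vertices and C = 9a + 2b:
  (0, 10/7) → C = 20/7
  (0, 6) → C = 12
  (10/11, 0) → C = 90/11
  (6/5, 0) → C = 54/5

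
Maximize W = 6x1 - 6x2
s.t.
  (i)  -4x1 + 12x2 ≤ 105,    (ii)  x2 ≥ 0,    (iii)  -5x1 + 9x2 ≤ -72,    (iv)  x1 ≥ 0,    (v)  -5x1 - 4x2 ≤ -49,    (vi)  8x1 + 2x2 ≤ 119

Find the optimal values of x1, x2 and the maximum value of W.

x1 = 119/8, x2 = 0, maximum W = 357/4

Extreme points and W = 6x1 - 6x2:
  (72/5, 0) → W = 432/5
  (119/8, 0) → W = 357/4
  (1215/82, 19/82) → W = 3588/41

The binding constraints are x2 = 0 and 8x1 + 2x2 = 119.
Solving simultaneously gives x1 = 119/8, x2 = 0.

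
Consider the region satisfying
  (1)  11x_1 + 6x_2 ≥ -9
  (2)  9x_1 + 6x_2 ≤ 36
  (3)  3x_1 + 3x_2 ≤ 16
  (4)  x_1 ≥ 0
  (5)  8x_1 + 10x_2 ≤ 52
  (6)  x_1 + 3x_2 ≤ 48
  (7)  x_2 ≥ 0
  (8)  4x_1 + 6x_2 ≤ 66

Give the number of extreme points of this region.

5

Intersecting each pair of boundary lines and keeping only the points that satisfy every inequality leaves:
  (4/3, 4)
  (4, 0)
  (2/3, 14/3)
  (0, 26/5)
  (0, 0)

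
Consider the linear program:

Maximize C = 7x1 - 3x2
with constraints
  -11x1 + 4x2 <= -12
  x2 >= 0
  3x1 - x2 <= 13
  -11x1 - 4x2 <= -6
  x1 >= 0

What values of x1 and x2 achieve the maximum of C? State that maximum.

x1 = 13/3, x2 = 0, maximum C = 91/3

Extreme points and C = 7x1 - 3x2:
  (12/11, 0) → C = 84/11
  (40, 107) → C = -41
  (13/3, 0) → C = 91/3

At the optimal vertex, x2 = 0 and 3x1 - x2 = 13.
Solving simultaneously gives x1 = 13/3, x2 = 0.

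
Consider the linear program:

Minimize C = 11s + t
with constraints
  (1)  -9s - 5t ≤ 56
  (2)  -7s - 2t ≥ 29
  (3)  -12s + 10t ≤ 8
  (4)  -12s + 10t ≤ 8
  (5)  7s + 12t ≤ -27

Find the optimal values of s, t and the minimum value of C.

s = -4, t = -4, minimum C = -48

Vertices and C = 11s + t:
  (-33/17, -131/17) → C = -494/17
  (-4, -4) → C = -48
  (-153/47, -146/47) → C = -1829/47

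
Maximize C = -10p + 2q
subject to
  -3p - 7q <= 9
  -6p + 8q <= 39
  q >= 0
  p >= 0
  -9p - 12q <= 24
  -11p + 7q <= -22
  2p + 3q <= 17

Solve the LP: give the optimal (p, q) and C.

p = 2, q = 0, maximum C = -20

Extreme points and C = -10p + 2q:
  (2, 0) → C = -20
  (17/2, 0) → C = -85
  (185/47, 143/47) → C = -1564/47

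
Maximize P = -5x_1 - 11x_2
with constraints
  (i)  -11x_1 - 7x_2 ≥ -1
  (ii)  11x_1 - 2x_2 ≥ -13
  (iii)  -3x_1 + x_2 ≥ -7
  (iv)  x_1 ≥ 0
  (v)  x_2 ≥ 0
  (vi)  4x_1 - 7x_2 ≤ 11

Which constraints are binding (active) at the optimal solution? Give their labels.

Extreme points and P = -5x_1 - 11x_2:
  (0, 1/7) → P = -11/7
  (1/11, 0) → P = -5/11
  (0, 0) → P = 0

The maximum is at (0, 0). Substituting into each constraint, equality holds for (iv) and (v); the remaining constraints have slack.

(iv) and (v)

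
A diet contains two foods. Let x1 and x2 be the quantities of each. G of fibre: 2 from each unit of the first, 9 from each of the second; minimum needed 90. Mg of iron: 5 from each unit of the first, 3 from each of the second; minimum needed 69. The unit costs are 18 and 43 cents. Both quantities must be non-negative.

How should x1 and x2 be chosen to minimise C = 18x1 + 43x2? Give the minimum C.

x1 = 9, x2 = 8, minimum C = 506

The feasible region is unbounded (it extends along (0, 1), (1, 0)), but C strictly increases along every unbounded feasible direction, so there is no improving ray and the minimum is attained at a vertex.

The optimum lies where 2x1 + 9x2 = 90 and 5x1 + 3x2 = 69.
Solving simultaneously gives x1 = 9, x2 = 8.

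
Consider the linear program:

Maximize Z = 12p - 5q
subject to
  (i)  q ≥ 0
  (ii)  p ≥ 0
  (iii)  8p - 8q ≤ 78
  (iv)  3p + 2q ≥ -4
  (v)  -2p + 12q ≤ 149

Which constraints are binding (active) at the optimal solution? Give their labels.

(iii) and (v)

Corner points and Z = 12p - 5q:
  (0, 0) → Z = 0
  (39/4, 0) → Z = 117
  (0, 149/12) → Z = -745/12
  (133/5, 337/20) → Z = 4699/20

The maximum is at (133/5, 337/20). Substituting into each constraint, equality holds for (iii) and (v); the remaining constraints have slack.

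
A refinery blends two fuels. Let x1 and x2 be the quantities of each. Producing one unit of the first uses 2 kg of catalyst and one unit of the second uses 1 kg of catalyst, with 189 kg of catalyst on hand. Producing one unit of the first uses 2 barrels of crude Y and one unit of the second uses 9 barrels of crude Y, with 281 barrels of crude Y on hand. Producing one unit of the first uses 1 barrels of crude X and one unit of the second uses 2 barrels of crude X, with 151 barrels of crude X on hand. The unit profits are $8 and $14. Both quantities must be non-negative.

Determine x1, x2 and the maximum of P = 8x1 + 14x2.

Vertices and P = 8x1 + 14x2:
  (0, 0) → P = 0
  (0, 281/9) → P = 3934/9
  (189/2, 0) → P = 756
  (355/4, 23/2) → P = 871

The optimum lies where 2x1 + x2 = 189 and 2x1 + 9x2 = 281.
Solving simultaneously gives x1 = 355/4, x2 = 23/2.

x1 = 355/4, x2 = 23/2, maximum P = 871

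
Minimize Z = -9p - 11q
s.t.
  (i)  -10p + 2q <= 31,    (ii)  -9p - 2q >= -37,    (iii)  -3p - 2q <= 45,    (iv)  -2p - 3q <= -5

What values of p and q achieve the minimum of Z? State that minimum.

Extreme points and Z = -9p - 11q:
  (6/19, 649/38) → Z = -7247/38
  (-83/34, 56/17) → Z = -485/34
  (101/23, -29/23) → Z = -590/23

At the optimal vertex, -10p + 2q = 31 and -9p - 2q = -37.
Solving simultaneously gives p = 6/19, q = 649/38.

p = 6/19, q = 649/38, minimum Z = -7247/38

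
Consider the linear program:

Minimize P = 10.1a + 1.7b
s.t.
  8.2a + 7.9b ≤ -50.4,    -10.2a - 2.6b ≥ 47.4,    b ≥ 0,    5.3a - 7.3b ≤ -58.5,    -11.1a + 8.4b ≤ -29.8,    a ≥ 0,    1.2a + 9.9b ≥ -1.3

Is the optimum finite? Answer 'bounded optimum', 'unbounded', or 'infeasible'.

infeasible

The boundaries a = 0 and 1.2a + 9.9b = -1.3 meet at (0, -13/99), but that point violates 8.2a + 7.9b ≤ -50.4. Every candidate vertex is excluded by some other constraint, so the feasible region is empty.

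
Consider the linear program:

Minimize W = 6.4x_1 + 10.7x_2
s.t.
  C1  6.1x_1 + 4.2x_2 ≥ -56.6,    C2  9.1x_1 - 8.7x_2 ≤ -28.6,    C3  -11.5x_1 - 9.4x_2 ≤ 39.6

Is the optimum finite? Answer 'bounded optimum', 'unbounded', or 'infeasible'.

bounded optimum

Feasible corners and W = 6.4x_1 + 10.7x_2:
  (-9143/226, 20467/452) → W = 203933/904
  (-61336/18559, -3146/18559) → W = -2131063/92795
The feasible region has finitely many vertices and no improving ray; the minimum is -2131063/92795 at (-61336/18559, -3146/18559).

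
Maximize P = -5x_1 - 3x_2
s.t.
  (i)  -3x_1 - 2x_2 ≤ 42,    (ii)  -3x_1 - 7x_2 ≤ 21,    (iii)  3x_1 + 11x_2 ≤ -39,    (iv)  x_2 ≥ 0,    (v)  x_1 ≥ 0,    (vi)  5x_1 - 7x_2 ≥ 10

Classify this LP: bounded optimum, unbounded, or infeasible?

The boundaries -3x_1 - 7x_2 = 21 and 3x_1 + 11x_2 = -39 meet at (7/2, -9/2), but that point violates x_2 ≥ 0. Every candidate vertex is excluded by some other constraint, so the feasible region is empty.

infeasible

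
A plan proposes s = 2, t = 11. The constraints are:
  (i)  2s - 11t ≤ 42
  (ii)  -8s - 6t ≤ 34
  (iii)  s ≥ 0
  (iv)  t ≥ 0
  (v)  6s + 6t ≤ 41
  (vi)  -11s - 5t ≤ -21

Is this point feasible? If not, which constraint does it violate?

not feasible — violates (v)

Constraint (v): 6s + 6t = 78, which is not ≤ 41. All other constraints are satisfied.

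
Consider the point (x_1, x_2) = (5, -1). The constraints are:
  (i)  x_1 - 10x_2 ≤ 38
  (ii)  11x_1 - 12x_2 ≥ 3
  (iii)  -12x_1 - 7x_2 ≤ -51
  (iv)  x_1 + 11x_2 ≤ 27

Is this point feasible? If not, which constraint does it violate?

(i): 15 ≤ 38 ✓
(ii): 67 ≥ 3 ✓
(iii): -53 ≤ -51 ✓
(iv): -6 ≤ 27 ✓

feasible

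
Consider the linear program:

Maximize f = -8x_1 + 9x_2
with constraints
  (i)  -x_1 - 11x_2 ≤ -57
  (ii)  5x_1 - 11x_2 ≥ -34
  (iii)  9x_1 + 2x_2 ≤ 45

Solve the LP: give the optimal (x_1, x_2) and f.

Extreme points and f = -8x_1 + 9x_2:
  (23/6, 29/6) → f = 77/6
  (381/97, 468/97) → f = 12
  (427/109, 531/109) → f = 1363/109

The optimum lies where -x_1 - 11x_2 = -57 and 5x_1 - 11x_2 = -34.
Solving simultaneously gives x_1 = 23/6, x_2 = 29/6.

x_1 = 23/6, x_2 = 29/6, maximum f = 77/6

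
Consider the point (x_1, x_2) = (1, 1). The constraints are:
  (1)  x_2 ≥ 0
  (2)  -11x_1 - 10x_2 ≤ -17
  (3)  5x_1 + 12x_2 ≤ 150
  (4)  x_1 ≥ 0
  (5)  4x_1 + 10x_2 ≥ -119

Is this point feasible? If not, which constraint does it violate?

(1): 1 ≥ 0 ✓
(2): -21 ≤ -17 ✓
(3): 17 ≤ 150 ✓
(4): 1 ≥ 0 ✓
(5): 14 ≥ -119 ✓

feasible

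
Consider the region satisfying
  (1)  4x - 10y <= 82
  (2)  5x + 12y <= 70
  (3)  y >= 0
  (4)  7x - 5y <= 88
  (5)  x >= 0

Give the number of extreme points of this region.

4

Intersecting each pair of boundary lines and keeping only the points that satisfy every inequality leaves:
  (1406/109, 50/109)
  (0, 35/6)
  (88/7, 0)
  (0, 0)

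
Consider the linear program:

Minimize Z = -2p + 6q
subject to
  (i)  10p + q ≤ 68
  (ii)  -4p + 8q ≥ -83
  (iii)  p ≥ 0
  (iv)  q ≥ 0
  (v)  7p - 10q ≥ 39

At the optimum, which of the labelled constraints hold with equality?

Extreme points and Z = -2p + 6q:
  (34/5, 0) → Z = -68/5
  (719/107, 86/107) → Z = -922/107
  (39/7, 0) → Z = -78/7

The minimum is at (34/5, 0). Substituting into each constraint, equality holds for (i) and (iv); the remaining constraints have slack.

(i) and (iv)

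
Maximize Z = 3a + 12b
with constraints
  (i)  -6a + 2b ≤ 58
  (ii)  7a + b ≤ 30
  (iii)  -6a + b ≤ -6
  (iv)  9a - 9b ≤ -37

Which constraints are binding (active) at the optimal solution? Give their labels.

Vertices and Z = 3a + 12b:
  (36/13, 138/13) → Z = 1764/13
  (233/72, 529/72) → Z = 783/8
  (91/45, 92/15) → Z = 239/3

The maximum is at (36/13, 138/13). Substituting into each constraint, equality holds for (ii) and (iii); the remaining constraints have slack.

(ii) and (iii)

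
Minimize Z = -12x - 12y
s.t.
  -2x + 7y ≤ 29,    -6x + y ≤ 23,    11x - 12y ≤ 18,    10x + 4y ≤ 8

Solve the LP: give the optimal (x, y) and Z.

Extreme points and Z = -12x - 12y:
  (-33/10, 16/5) → Z = 6/5
  (-10/13, 51/13) → Z = -492/13
  (-294/61, -361/61) → Z = 7860/61
  (42/41, -23/41) → Z = -228/41

The optimum lies where -2x + 7y = 29 and 10x + 4y = 8.
Solving simultaneously gives x = -10/13, y = 51/13.

x = -10/13, y = 51/13, minimum Z = -492/13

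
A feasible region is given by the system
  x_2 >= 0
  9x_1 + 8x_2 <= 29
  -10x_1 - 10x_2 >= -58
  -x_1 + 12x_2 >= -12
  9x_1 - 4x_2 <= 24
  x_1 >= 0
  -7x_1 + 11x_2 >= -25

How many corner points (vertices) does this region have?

4

Of the 21 pairwise boundary intersections, those satisfying every inequality are:
  (8/3, 0)
  (0, 0)
  (77/27, 5/12)
  (0, 29/8)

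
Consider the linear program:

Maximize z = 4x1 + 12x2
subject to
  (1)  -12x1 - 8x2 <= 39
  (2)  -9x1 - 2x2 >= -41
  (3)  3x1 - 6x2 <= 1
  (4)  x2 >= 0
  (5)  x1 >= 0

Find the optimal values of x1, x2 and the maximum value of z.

x1 = 0, x2 = 41/2, maximum z = 246

Extreme points and z = 4x1 + 12x2:
  (62/15, 19/10) → z = 118/3
  (0, 41/2) → z = 246
  (1/3, 0) → z = 4/3
  (0, 0) → z = 0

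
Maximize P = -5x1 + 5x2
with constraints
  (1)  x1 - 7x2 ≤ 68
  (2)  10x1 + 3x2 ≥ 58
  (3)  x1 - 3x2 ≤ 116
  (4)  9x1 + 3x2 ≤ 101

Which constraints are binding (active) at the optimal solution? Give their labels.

(2) and (4)

Corner points and P = -5x1 + 5x2:
  (610/73, -622/73) → P = -6160/73
  (911/66, -511/66) → P = -1185/11
  (-43, 488/3) → P = 3085/3

The maximum is at (-43, 488/3). Substituting into each constraint, equality holds for (2) and (4); the remaining constraints have slack.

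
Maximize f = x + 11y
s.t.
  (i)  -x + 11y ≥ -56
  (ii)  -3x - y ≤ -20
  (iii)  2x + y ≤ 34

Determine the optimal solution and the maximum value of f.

x = -14, y = 62, maximum f = 668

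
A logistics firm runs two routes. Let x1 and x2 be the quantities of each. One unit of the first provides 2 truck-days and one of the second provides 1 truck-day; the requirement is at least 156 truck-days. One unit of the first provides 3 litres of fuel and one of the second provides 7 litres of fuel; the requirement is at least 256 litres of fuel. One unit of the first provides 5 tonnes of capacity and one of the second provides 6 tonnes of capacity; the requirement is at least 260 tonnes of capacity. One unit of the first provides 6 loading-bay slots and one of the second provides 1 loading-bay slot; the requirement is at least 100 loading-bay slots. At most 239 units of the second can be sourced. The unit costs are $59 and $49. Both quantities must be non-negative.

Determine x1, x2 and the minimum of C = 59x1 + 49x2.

Corner points and C = 59x1 + 49x2:
  (0, 156) → C = 7644
  (0, 239) → C = 11711
  (256/3, 0) → C = 15104/3
  (76, 4) → C = 4680
The feasible region is unbounded (it extends along (1, 0)), but C strictly increases along every unbounded feasible direction, so there is no improving ray and the minimum is attained at a vertex.

x1 = 76, x2 = 4, minimum C = 4680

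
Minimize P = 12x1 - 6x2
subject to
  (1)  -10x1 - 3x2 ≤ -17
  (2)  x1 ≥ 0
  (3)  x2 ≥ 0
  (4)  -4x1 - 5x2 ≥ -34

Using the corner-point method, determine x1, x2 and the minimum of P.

Vertices and P = 12x1 - 6x2:
  (0, 17/3) → P = -34
  (17/10, 0) → P = 102/5
  (0, 34/5) → P = -204/5
  (17/2, 0) → P = 102

The optimum lies where x1 = 0 and -4x1 - 5x2 = -34.
Solving simultaneously gives x1 = 0, x2 = 34/5.

x1 = 0, x2 = 34/5, minimum P = -204/5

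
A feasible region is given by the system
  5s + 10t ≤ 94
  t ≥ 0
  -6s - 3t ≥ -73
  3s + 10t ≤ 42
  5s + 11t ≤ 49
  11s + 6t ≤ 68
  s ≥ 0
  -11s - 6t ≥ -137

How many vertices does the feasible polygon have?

5

Pairwise boundary intersections that survive every other constraint:
  (68/11, 0)
  (0, 0)
  (28/17, 63/17)
  (0, 21/5)
  (454/91, 199/91)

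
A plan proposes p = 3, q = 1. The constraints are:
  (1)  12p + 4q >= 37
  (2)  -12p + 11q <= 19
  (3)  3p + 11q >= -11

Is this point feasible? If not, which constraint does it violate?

feasible

(1): 40 ≥ 37 ✓
(2): -25 ≤ 19 ✓
(3): 20 ≥ -11 ✓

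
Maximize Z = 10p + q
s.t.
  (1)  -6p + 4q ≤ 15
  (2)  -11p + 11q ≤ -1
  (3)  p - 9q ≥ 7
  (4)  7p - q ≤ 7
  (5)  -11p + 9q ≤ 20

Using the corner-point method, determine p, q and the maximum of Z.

p = 28/31, q = -21/31, maximum Z = 259/31

Vertices and Z = 10p + q:
  (-169/22, -171/22) → Z = -1861/22
  (-17/22, -19/22) → Z = -189/22
  (28/31, -21/31) → Z = 259/31
The feasible region is unbounded (it extends along (-2, -3), (-1, -7)), but Z strictly decreases along every unbounded feasible direction, so there is no improving ray and the maximum is attained at a vertex.

At the optimal vertex, p - 9q = 7 and 7p - q = 7.
Solving simultaneously gives p = 28/31, q = -21/31.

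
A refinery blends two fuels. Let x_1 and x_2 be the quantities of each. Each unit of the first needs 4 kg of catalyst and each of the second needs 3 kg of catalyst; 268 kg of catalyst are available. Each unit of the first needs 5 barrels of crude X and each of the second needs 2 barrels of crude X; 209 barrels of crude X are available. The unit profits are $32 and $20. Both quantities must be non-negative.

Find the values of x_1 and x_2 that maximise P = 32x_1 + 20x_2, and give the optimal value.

Vertices and P = 32x_1 + 20x_2:
  (0, 0) → P = 0
  (0, 268/3) → P = 5360/3
  (209/5, 0) → P = 6688/5
  (13, 72) → P = 1856

x_1 = 13, x_2 = 72, maximum P = 1856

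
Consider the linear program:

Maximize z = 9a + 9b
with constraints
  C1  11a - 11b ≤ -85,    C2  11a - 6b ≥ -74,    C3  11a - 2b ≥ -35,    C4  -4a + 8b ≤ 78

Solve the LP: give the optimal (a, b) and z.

Vertices and z = 9a + 9b:
  (-215/99, 50/9) → z = 335/11
  (89/22, 259/22) → z = 1566/11
  (-31/20, 359/40) → z = 2673/40

At the optimal vertex, 11a - 11b = -85 and -4a + 8b = 78.
Solving simultaneously gives a = 89/22, b = 259/22.

a = 89/22, b = 259/22, maximum z = 1566/11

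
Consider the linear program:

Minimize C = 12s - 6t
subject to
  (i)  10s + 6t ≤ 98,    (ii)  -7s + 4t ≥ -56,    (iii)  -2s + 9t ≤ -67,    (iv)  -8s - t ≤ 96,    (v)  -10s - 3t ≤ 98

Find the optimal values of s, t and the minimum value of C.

Feasible corners and C = 12s - 6t:
  (236/55, -357/55) → C = 4974/55
  (-224/61, -1246/61) → C = 4788/61
  (-227/32, -433/48) → C = -31

s = -227/32, t = -433/48, minimum C = -31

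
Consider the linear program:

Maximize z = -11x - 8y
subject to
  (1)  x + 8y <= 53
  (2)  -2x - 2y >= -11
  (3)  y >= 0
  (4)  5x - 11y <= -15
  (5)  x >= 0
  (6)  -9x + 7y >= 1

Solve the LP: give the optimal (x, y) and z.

Extreme points and z = -11x - 8y:
  (0, 11/2) → z = -44
  (75/32, 101/32) → z = -1633/32
  (0, 15/11) → z = -120/11
  (47/32, 65/32) → z = -1037/32

At the optimal vertex, 5x - 11y = -15 and x = 0.
Solving simultaneously gives x = 0, y = 15/11.

x = 0, y = 15/11, maximum z = -120/11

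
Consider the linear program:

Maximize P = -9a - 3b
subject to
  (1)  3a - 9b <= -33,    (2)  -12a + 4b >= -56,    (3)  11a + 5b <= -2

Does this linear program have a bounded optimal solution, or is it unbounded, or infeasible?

unbounded

From the feasible point (-61/38, 119/38), moving in the direction (-9, -3) keeps every constraint satisfied while P increases without bound.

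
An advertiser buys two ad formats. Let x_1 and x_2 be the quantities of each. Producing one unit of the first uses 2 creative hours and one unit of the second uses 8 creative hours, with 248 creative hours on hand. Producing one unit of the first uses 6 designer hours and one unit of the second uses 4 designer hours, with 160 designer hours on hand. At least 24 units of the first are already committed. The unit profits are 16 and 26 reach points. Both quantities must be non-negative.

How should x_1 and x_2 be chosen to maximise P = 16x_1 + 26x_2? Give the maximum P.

Corner points and P = 16x_1 + 26x_2:
  (80/3, 0) → P = 1280/3
  (24, 0) → P = 384
  (24, 4) → P = 488

The optimum lies where 6x_1 + 4x_2 = 160 and x_1 = 24.
Solving simultaneously gives x_1 = 24, x_2 = 4.

x_1 = 24, x_2 = 4, maximum P = 488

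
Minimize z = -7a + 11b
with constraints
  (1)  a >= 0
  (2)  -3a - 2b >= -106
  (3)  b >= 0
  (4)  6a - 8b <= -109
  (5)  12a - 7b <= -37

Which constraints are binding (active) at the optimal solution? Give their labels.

(1) and (4)

Corner points and z = -7a + 11b:
  (0, 53) → z = 583
  (0, 109/8) → z = 1199/8
  (668/45, 461/15) → z = 10537/45
  (467/54, 181/9) → z = 8677/54

The minimum is at (0, 109/8). Substituting into each constraint, equality holds for (1) and (4); the remaining constraints have slack.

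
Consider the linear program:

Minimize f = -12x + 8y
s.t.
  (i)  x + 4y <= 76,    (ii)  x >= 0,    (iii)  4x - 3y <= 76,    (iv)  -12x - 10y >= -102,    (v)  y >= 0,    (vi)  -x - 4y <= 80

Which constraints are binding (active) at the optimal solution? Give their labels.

(iv) and (v)

Extreme points and f = -12x + 8y:
  (0, 51/5) → f = 408/5
  (0, 0) → f = 0
  (17/2, 0) → f = -102

The minimum is at (17/2, 0). Substituting into each constraint, equality holds for (iv) and (v); the remaining constraints have slack.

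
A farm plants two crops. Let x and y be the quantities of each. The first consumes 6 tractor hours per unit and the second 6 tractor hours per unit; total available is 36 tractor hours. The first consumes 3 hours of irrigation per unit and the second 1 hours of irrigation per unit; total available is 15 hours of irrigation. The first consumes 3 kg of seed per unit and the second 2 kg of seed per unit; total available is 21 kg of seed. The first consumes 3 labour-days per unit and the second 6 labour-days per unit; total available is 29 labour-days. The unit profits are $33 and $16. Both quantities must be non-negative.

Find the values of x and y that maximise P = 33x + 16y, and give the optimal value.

x = 9/2, y = 3/2, maximum P = 345/2

Feasible corners and P = 33x + 16y:
  (0, 0) → P = 0
  (0, 29/6) → P = 232/3
  (5, 0) → P = 165
  (9/2, 3/2) → P = 345/2
  (7/3, 11/3) → P = 407/3

At the optimal vertex, 6x + 6y = 36 and 3x + y = 15.
Solving simultaneously gives x = 9/2, y = 3/2.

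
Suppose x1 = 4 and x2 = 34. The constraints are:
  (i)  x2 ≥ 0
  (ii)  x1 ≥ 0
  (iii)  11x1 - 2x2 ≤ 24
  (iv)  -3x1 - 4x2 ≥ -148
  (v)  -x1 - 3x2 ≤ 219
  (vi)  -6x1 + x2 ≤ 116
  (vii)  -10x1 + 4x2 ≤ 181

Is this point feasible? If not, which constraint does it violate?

(i): 34 ≥ 0 ✓
(ii): 4 ≥ 0 ✓
(iii): -24 ≤ 24 ✓
(iv): -148 ≥ -148 ✓
(v): -106 ≤ 219 ✓
(vi): 10 ≤ 116 ✓
(vii): 96 ≤ 181 ✓

feasible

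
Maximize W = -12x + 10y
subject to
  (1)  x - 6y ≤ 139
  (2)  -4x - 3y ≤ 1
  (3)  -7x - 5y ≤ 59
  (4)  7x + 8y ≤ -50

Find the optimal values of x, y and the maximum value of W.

Corner points and W = -12x + 10y:
  (137/9, -557/27) → W = -10502/27
  (406/25, -1023/50) → W = -9987/25
  (142/11, -193/11) → W = -3634/11

x = 142/11, y = -193/11, maximum W = -3634/11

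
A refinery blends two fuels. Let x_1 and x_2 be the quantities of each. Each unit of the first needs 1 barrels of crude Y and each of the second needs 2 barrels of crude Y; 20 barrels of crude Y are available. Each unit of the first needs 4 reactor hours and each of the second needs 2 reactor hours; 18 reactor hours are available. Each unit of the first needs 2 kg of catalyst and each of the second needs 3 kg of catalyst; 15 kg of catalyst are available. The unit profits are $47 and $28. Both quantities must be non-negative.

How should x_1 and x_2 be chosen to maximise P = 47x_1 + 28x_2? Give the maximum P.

x_1 = 3, x_2 = 3, maximum P = 225

Extreme points and P = 47x_1 + 28x_2:
  (0, 0) → P = 0
  (0, 5) → P = 140
  (9/2, 0) → P = 423/2
  (3, 3) → P = 225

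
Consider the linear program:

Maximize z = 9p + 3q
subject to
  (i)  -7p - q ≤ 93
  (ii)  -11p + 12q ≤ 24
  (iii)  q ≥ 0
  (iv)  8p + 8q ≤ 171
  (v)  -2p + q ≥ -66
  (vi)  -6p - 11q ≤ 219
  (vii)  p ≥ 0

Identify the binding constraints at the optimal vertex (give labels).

(iii) and (iv)

Vertices and z = 9p + 3q:
  (465/46, 2073/184) → z = 22959/184
  (0, 2) → z = 6
  (171/8, 0) → z = 1539/8
  (0, 0) → z = 0

The maximum is at (171/8, 0). Substituting into each constraint, equality holds for (iii) and (iv); the remaining constraints have slack.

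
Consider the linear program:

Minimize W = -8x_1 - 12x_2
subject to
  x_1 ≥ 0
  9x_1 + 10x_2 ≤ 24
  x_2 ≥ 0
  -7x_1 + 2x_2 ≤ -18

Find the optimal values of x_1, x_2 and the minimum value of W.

Extreme points and W = -8x_1 - 12x_2:
  (8/3, 0) → W = -64/3
  (57/22, 3/44) → W = -237/11
  (18/7, 0) → W = -144/7

At the optimal vertex, 9x_1 + 10x_2 = 24 and -7x_1 + 2x_2 = -18.
Solving simultaneously gives x_1 = 57/22, x_2 = 3/44.

x_1 = 57/22, x_2 = 3/44, minimum W = -237/11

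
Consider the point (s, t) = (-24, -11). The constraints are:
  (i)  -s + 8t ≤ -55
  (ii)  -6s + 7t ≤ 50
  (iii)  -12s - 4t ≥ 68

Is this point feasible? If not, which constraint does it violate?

not feasible — violates (ii)

Constraint (ii): -6s + 7t = 67, which is not ≤ 50. All other constraints are satisfied.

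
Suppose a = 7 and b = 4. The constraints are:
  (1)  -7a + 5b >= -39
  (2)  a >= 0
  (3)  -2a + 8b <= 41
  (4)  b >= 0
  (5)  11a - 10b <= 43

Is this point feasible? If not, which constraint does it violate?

(1): -29 ≥ -39 ✓
(2): 7 ≥ 0 ✓
(3): 18 ≤ 41 ✓
(4): 4 ≥ 0 ✓
(5): 37 ≤ 43 ✓

feasible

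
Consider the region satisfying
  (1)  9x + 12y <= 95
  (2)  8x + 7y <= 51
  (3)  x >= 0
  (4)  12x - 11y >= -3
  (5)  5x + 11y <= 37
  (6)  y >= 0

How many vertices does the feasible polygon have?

5

Of the 15 pairwise boundary intersections, those satisfying every inequality are:
  (302/53, 41/53)
  (51/8, 0)
  (0, 3/11)
  (0, 0)
  (2, 27/11)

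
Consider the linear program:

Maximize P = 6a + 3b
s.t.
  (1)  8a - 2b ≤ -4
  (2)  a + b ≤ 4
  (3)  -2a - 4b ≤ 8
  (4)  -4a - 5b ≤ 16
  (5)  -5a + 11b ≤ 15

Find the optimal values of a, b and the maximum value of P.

Corner points and P = 6a + 3b:
  (-8/9, -14/9) → P = -10
  (-7/39, 50/39) → P = 36/13
  (-74/21, -5/21) → P = -153/7

a = -7/39, b = 50/39, maximum P = 36/13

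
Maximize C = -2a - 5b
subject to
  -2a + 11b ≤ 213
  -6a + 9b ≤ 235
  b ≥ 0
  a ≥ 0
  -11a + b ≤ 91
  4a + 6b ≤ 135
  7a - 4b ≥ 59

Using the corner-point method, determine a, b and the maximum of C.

a = 59/7, b = 0, maximum C = -118/7

Feasible corners and C = -2a - 5b:
  (135/4, 0) → C = -135/2
  (59/7, 0) → C = -118/7
  (447/29, 709/58) → C = -5333/58

The optimum lies where b = 0 and 7a - 4b = 59.
Solving simultaneously gives a = 59/7, b = 0.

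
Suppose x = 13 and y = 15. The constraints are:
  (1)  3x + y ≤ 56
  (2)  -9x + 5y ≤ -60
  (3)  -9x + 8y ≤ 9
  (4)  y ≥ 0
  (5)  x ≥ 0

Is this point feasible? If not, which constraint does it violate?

Constraint (2): -9x + 5y = -42, which is not ≤ -60. All other constraints are satisfied.

not feasible — violates (2)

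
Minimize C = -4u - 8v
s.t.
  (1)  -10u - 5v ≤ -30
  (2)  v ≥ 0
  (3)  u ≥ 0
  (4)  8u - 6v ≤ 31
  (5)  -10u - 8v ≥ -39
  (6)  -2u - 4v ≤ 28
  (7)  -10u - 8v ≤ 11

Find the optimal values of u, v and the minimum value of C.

u = 3/2, v = 3, minimum C = -30

Extreme points and C = -4u - 8v:
  (3, 0) → C = -12
  (3/2, 3) → C = -30
  (31/8, 0) → C = -31/2
  (241/62, 1/62) → C = -486/31

At the optimal vertex, -10u - 5v = -30 and -10u - 8v = -39.
Solving simultaneously gives u = 3/2, v = 3.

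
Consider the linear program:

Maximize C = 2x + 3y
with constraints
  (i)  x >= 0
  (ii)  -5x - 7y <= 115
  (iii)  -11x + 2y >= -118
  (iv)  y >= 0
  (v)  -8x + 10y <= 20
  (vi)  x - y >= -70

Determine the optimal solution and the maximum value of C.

Extreme points and C = 2x + 3y:
  (0, 0) → C = 0
  (0, 2) → C = 6
  (118/11, 0) → C = 236/11
  (610/47, 582/47) → C = 2966/47

The optimum lies where -11x + 2y = -118 and -8x + 10y = 20.
Solving simultaneously gives x = 610/47, y = 582/47.

x = 610/47, y = 582/47, maximum C = 2966/47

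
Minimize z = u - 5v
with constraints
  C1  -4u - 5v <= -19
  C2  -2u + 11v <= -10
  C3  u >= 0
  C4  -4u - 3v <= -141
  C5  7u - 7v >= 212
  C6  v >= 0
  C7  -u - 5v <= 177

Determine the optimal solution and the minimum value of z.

Corner points and z = u - 5v:
  (754/21, 118/21) → z = 164/21
  (1623/49, 139/49) → z = 928/49
  (141/4, 0) → z = 141/4
The feasible region is unbounded (it extends along (11, 2), (1, 0)), but z strictly increases along every unbounded feasible direction, so there is no improving ray and the minimum is attained at a vertex.

The optimum lies where -2u + 11v = -10 and 7u - 7v = 212.
Solving simultaneously gives u = 754/21, v = 118/21.

u = 754/21, v = 118/21, minimum z = 164/21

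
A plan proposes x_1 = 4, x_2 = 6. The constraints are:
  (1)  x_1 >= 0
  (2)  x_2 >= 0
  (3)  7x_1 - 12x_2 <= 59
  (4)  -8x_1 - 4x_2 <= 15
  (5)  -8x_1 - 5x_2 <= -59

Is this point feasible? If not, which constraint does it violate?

feasible

(1): 4 ≥ 0 ✓
(2): 6 ≥ 0 ✓
(3): -44 ≤ 59 ✓
(4): -56 ≤ 15 ✓
(5): -62 ≤ -59 ✓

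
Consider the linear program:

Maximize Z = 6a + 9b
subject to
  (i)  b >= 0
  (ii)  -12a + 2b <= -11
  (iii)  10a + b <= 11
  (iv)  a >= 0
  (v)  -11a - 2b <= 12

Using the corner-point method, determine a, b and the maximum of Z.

a = 33/32, b = 11/16, maximum Z = 99/8

Vertices and Z = 6a + 9b:
  (11/12, 0) → Z = 11/2
  (11/10, 0) → Z = 33/5
  (33/32, 11/16) → Z = 99/8

The binding constraints are -12a + 2b = -11 and 10a + b = 11.
Solving simultaneously gives a = 33/32, b = 11/16.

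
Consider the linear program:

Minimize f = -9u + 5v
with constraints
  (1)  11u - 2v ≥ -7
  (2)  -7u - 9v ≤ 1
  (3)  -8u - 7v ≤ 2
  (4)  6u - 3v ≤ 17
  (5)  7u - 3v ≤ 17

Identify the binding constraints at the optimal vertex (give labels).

Vertices and f = -9u + 5v:
  (-53/93, 34/93) → f = 647/93
  (-11/23, 6/23) → f = 129/23
  (25/14, -3/2) → f = -165/7
The feasible region is unbounded (it extends along (3, 7), (2, 11)), but f strictly increases along every unbounded feasible direction, so there is no improving ray and the minimum is attained at a vertex.

The minimum is at (25/14, -3/2). Substituting into each constraint, equality holds for (2) and (5); the remaining constraints have slack.

(2) and (5)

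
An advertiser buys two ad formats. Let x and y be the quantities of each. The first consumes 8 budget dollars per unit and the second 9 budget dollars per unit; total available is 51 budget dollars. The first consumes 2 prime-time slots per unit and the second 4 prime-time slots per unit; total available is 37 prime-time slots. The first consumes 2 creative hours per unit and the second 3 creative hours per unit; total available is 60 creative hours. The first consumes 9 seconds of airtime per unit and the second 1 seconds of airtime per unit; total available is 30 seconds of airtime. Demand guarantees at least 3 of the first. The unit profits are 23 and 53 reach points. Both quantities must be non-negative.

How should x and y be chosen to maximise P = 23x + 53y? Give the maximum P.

x = 3, y = 3, maximum P = 228

Feasible corners and P = 23x + 53y:
  (10/3, 0) → P = 230/3
  (3, 0) → P = 69
  (3, 3) → P = 228

At the optimal vertex, 8x + 9y = 51 and 9x + y = 30.
Solving simultaneously gives x = 3, y = 3.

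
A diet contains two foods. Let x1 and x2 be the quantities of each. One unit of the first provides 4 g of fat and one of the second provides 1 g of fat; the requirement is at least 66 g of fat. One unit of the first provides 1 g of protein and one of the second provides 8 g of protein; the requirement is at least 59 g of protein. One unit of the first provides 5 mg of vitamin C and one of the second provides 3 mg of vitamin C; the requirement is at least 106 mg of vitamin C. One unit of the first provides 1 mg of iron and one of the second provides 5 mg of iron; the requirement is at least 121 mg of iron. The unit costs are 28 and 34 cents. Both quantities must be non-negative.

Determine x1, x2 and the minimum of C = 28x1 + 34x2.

x1 = 11, x2 = 22, minimum C = 1056

The feasible region is unbounded (it extends along (0, 1), (1, 0)), but C strictly increases along every unbounded feasible direction, so there is no improving ray and the minimum is attained at a vertex.

At the optimal vertex, 4x1 + x2 = 66 and x1 + 5x2 = 121.
Solving simultaneously gives x1 = 11, x2 = 22.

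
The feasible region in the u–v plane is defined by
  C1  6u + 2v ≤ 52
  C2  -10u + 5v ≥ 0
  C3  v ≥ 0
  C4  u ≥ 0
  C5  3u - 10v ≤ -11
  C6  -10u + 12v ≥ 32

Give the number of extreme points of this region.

The feasible vertices (each the meet of two boundaries and inside every other half-plane) are:
  (26/5, 52/5)
  (0, 26)
  (16/7, 32/7)
  (0, 8/3)

4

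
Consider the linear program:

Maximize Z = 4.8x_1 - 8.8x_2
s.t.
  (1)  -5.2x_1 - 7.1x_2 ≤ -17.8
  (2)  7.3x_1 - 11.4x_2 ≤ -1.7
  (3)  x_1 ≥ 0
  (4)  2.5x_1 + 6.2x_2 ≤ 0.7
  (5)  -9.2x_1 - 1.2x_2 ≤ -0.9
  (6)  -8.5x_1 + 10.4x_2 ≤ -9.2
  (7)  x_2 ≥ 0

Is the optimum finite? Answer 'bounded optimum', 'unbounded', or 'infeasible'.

infeasible

The boundaries 7.3x_1 - 11.4x_2 = -1.7 and -8.5x_1 + 10.4x_2 = -9.2 meet at (6128/1049, 8161/2098), but that point violates 2.5x_1 + 6.2x_2 ≤ 0.7. Every candidate vertex is excluded by some other constraint, so the feasible region is empty.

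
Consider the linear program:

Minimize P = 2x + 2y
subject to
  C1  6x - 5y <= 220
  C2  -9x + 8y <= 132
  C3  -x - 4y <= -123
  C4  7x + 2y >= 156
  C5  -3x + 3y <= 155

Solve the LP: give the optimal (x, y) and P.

Corner points and P = 2x + 2y:
  (1495/29, 518/29) → P = 4026/29
  (1435/3, 530) → P = 6050/3
  (492/37, 1164/37) → P = 3312/37
  (844/3, 333) → P = 3686/3
  (189/13, 705/26) → P = 1083/13

x = 189/13, y = 705/26, minimum P = 1083/13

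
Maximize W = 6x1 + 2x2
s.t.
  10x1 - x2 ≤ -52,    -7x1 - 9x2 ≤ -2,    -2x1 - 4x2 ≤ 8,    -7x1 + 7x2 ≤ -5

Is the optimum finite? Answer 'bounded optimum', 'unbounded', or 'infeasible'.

The boundaries 10x1 - x2 = -52 and -7x1 - 9x2 = -2 meet at (-466/97, 384/97), but that point violates -7x1 + 7x2 ≤ -5. Every candidate vertex is excluded by some other constraint, so the feasible region is empty.

infeasible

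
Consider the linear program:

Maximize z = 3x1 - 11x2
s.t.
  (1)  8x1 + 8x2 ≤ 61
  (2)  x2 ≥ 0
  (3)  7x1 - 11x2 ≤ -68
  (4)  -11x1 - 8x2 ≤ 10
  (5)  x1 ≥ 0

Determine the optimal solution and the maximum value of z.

Vertices and z = 3x1 - 11x2:
  (127/144, 971/144) → z = -2575/36
  (0, 61/8) → z = -671/8
  (0, 68/11) → z = -68

The optimum lies where 7x1 - 11x2 = -68 and x1 = 0.
Solving simultaneously gives x1 = 0, x2 = 68/11.

x1 = 0, x2 = 68/11, maximum z = -68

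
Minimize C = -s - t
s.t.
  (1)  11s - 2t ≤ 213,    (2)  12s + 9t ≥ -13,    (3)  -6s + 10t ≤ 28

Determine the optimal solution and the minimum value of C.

s = 1093/49, t = 793/49, minimum C = -1886/49

Vertices and C = -s - t:
  (1891/123, -2699/123) → C = 808/123
  (1093/49, 793/49) → C = -1886/49
  (-191/87, 43/29) → C = 62/87

At the optimal vertex, 11s - 2t = 213 and -6s + 10t = 28.
Solving simultaneously gives s = 1093/49, t = 793/49.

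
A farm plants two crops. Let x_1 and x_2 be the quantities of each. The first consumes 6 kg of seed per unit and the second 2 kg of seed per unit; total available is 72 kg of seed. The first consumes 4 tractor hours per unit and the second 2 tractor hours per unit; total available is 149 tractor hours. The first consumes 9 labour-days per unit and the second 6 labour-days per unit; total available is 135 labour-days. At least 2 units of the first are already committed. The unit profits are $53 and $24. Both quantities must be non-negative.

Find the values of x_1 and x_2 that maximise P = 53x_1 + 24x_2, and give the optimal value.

Corner points and P = 53x_1 + 24x_2:
  (12, 0) → P = 636
  (2, 0) → P = 106
  (9, 9) → P = 693
  (2, 39/2) → P = 574

x_1 = 9, x_2 = 9, maximum P = 693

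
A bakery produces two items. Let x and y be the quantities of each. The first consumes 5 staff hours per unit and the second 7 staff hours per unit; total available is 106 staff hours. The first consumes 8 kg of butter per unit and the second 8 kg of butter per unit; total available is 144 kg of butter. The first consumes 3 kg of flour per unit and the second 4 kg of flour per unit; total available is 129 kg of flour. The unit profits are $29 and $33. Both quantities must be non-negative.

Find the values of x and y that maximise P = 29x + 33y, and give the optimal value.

Extreme points and P = 29x + 33y:
  (0, 0) → P = 0
  (0, 106/7) → P = 3498/7
  (18, 0) → P = 522
  (10, 8) → P = 554

The optimum lies where 5x + 7y = 106 and 8x + 8y = 144.
Solving simultaneously gives x = 10, y = 8.

x = 10, y = 8, maximum P = 554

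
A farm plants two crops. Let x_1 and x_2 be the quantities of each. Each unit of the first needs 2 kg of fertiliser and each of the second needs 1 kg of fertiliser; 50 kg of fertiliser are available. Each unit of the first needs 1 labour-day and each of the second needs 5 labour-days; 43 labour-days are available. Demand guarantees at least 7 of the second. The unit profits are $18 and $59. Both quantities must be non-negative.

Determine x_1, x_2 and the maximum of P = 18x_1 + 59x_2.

The binding constraints are x_1 + 5x_2 = 43 and x_2 = 7.
Solving simultaneously gives x_1 = 8, x_2 = 7.

x_1 = 8, x_2 = 7, maximum P = 557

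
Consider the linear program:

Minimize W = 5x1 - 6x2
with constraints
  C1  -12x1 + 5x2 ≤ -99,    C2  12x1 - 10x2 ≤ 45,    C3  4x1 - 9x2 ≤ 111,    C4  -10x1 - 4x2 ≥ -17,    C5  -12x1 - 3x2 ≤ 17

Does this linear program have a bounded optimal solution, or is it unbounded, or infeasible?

infeasible

The boundaries -12x1 + 5x2 = -99 and 12x1 - 10x2 = 45 meet at (51/4, 54/5), but that point violates -10x1 - 4x2 ≥ -17. Every candidate vertex is excluded by some other constraint, so the feasible region is empty.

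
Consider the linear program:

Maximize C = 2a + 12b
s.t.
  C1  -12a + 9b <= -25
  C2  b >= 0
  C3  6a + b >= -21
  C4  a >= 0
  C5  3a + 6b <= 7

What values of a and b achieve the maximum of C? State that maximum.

a = 71/33, b = 1/11, maximum C = 178/33

The optimum lies where -12a + 9b = -25 and 3a + 6b = 7.
Solving simultaneously gives a = 71/33, b = 1/11.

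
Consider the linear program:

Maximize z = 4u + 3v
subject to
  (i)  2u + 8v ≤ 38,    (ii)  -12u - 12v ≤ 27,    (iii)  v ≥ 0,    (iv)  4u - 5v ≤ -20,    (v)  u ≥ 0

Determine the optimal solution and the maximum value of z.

u = 5/7, v = 32/7, maximum z = 116/7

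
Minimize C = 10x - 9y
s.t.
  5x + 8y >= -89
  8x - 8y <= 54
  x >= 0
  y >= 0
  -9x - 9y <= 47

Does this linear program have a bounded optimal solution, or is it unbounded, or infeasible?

From the feasible point (27/4, 0), moving in the direction (0, 1) keeps every constraint satisfied while C decreases without bound.

unbounded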